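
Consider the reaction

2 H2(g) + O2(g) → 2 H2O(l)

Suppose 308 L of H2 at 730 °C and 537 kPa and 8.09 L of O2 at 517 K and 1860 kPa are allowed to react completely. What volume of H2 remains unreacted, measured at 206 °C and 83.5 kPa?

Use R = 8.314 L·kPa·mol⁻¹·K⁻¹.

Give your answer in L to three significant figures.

n(H2) = PV/RT = (537 × 308) / (8.314 × 1003.15) = 19.83 mol
n(O2) = PV/RT = (1860 × 8.09) / (8.314 × 517) = 3.501 mol
For 19.83 mol H2, stoichiometry requires (1/2) × 19.83 = 9.915 mol O2; 3.501 mol is available, so O2 is limiting.
n(H2) consumed = (2/1) × 3.501 = 7.002 mol; remaining = 19.83 − 7.002 = 12.83 mol
V(H2) = nRT/P = 12.83 × 8.314 × 479.15 / 83.5 = 612.1 L

612 L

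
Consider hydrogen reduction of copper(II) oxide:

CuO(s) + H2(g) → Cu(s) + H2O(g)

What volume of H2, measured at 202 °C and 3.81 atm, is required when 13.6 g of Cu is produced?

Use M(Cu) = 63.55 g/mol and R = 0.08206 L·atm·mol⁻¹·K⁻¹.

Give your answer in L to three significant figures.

2.19 L

n(Cu) = 13.60 / 63.55 = 0.2140 mol
n(H2) = (1/1) × 0.2140 = 0.2140 mol
V = nRT/P = 0.2140 × 0.08206 × 475.15 / 3.81 = 2.190 L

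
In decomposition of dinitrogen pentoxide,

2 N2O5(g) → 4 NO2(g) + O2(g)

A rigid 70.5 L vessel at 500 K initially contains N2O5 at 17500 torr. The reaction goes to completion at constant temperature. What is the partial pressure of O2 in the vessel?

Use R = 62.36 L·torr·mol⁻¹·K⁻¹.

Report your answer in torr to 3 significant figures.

n(N2O5)₀ = PV/RT = (17500 × 70.5) / (62.36 × 500) = 39.57 mol
n(O2) = (1/2) × 39.57 = 19.79 mol
P(O2) = nRT/V = 19.79 × 62.36 × 500 / 70.5 = 8753 torr

8750 torr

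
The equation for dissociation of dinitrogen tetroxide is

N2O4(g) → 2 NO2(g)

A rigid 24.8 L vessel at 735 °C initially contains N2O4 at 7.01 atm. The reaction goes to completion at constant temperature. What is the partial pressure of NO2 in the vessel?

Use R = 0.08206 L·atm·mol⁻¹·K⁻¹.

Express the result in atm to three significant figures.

14.0 atm

n(N2O4)₀ = PV/RT = (7.01 × 24.8) / (0.08206 × 1008.15) = 2.101 mol
n(NO2) = (2/1) × 2.101 = 4.202 mol
P(NO2) = nRT/V = 4.202 × 0.08206 × 1008.15 / 24.8 = 14.02 atm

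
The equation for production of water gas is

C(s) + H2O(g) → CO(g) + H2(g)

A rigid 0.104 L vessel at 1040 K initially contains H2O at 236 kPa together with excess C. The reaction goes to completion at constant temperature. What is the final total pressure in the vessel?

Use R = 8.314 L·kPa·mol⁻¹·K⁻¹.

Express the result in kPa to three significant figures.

472 kPa

At constant T and V, P ∝ n(gas): 1 mol gas → 2 mol gas.
P_final = (2/1) × 236 = 472.0 kPa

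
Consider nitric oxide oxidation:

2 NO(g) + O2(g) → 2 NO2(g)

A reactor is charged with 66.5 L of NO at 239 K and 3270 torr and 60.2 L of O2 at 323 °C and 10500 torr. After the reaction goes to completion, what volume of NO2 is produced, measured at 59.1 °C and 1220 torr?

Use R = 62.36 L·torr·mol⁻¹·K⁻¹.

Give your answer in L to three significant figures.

n(NO) = PV/RT = (3270 × 66.5) / (62.36 × 239) = 14.59 mol
n(O2) = PV/RT = (10500 × 60.2) / (62.36 × 596.15) = 17.00 mol
For 14.59 mol NO, stoichiometry requires (1/2) × 14.59 = 7.295 mol O2; 17.00 mol is available, so NO is limiting.
n(NO2) = (2/2) × 14.59 = 14.59 mol
V(NO2) = nRT/P = 14.59 × 62.36 × 332.25 / 1220 = 247.8 L

248 L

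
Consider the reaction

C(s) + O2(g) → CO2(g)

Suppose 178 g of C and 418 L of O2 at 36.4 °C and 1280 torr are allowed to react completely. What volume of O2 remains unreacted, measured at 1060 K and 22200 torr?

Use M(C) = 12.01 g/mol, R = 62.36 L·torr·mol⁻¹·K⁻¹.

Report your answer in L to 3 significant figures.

38.4 L

n(C) = 178 / 12.01 = 14.82 mol
n(O2) = PV/RT = (1280 × 418) / (62.36 × 309.55) = 27.72 mol
For 14.82 mol C, stoichiometry requires (1/1) × 14.82 = 14.82 mol O2; 27.72 mol is available, so C is limiting.
n(O2) consumed = (1/1) × 14.82 = 14.82 mol; remaining = 27.72 − 14.82 = 12.90 mol
V(O2) = nRT/P = 12.90 × 62.36 × 1060 / 22200 = 38.41 L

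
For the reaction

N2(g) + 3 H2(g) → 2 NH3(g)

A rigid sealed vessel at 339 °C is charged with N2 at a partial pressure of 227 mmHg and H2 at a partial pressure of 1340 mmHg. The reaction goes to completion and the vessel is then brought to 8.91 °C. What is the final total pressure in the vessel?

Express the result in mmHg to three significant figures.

513 mmHg

With V and T fixed, P_i ∝ n_i, so the mole ratios apply directly to partial pressures at 339 °C.
P(H2) required for 227 mmHg of N2 = (3/1) × 227 = 681.0 mmHg; available 1340 mmHg, so N2 is limiting.
P(H2) remaining = 1340 − (3/1) × 227 = 659.0 mmHg
P(gaseous products) = (2)/1 × 227 = 454.0 mmHg
P_total at 339 °C = 659.0 + 454.0 = 1113 mmHg
Scaling to 8.91 °C: P = 1113 × 282.06/612.15 = 512.8 mmHg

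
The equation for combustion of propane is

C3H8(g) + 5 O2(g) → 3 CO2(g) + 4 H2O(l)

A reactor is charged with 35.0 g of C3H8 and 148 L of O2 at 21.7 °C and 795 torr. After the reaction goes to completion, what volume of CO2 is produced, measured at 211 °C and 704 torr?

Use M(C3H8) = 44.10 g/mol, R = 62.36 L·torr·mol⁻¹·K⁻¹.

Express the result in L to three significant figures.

102 L

n(C3H8) = 35.0 / 44.10 = 0.7937 mol
n(O2) = PV/RT = (795 × 148) / (62.36 × 294.85) = 6.399 mol
For 0.7937 mol C3H8, stoichiometry requires (5/1) × 0.7937 = 3.968 mol O2; 6.399 mol is available, so C3H8 is limiting.
n(CO2) = (3/1) × 0.7937 = 2.381 mol
V(CO2) = nRT/P = 2.381 × 62.36 × 484.15 / 704 = 102.1 L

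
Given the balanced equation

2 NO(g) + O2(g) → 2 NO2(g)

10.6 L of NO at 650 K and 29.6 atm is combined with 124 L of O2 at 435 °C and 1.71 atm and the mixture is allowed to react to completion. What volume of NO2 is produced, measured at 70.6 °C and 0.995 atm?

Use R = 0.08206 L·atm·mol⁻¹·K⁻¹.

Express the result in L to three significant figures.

n(NO) = PV/RT = (29.6 × 10.6) / (0.08206 × 650) = 5.882 mol
n(O2) = PV/RT = (1.71 × 124) / (0.08206 × 708.15) = 3.649 mol
For 5.882 mol NO, stoichiometry requires (1/2) × 5.882 = 2.941 mol O2; 3.649 mol is available, so NO is limiting.
n(NO2) = (2/2) × 5.882 = 5.882 mol
V(NO2) = nRT/P = 5.882 × 0.08206 × 343.75 / 0.995 = 166.8 L

167 L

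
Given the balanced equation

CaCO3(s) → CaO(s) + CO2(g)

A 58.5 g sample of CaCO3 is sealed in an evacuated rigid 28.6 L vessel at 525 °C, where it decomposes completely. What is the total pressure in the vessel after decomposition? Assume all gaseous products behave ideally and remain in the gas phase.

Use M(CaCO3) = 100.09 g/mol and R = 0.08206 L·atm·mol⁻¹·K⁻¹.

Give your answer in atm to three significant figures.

1.34 atm

n(CaCO3) = 58.5 / 100.09 = 0.5845 mol
n(gas produced) = (1/1) × 0.5845 = 0.5845 mol
P = nRT/V = 0.5845 × 0.08206 × 798.15 / 28.6 = 1.339 atm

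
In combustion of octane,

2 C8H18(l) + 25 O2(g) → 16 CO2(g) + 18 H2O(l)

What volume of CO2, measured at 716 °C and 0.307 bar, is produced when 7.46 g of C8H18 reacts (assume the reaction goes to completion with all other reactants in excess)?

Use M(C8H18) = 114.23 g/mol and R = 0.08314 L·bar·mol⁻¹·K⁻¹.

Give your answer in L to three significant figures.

n(C8H18) = 7.460 / 114.23 = 0.06531 mol
n(CO2) = (16/2) × 0.06531 = 0.5225 mol
V = nRT/P = 0.5225 × 0.08314 × 989.15 / 0.307 = 140.0 L

140 L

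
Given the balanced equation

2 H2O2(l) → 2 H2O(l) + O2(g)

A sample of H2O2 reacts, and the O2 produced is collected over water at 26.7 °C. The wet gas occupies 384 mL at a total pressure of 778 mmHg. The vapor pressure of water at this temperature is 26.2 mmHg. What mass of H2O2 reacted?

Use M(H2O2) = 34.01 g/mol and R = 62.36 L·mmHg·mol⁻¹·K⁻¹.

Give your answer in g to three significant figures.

P(O2) = 778 − 26.2 = 751.8 mmHg
n(O2) = PV/RT = (751.8 × 0.3840) / (62.36 × 299.85) = 0.01544 mol
n(H2O2) = (2/1) × 0.01544 = 0.03088 mol
m(H2O2) = 0.03088 × 34.01 = 1.050 g

1.05 g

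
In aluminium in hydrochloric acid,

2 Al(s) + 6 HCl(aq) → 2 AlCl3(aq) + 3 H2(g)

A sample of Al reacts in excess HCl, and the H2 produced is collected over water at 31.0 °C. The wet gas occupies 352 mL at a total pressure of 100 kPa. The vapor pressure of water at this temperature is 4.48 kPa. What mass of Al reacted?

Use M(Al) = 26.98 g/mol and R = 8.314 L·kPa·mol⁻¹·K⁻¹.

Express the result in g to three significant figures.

0.239 g

P(H2) = 100 − 4.48 = 95.52 kPa
n(H2) = PV/RT = (95.52 × 0.3520) / (8.314 × 304.15) = 0.01330 mol
n(Al) = (2/3) × 0.01330 = 0.008867 mol
m(Al) = 0.008867 × 26.98 = 0.2392 g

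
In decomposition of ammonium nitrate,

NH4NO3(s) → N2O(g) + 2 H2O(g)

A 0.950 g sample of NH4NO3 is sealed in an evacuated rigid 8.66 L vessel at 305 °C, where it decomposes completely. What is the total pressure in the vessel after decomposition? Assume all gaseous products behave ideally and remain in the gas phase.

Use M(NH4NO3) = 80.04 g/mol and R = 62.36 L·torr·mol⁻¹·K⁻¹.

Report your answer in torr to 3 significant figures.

n(NH4NO3) = 0.950 / 80.04 = 0.01187 mol
n(gas produced) = (3/1) × 0.01187 = 0.03561 mol
P = nRT/V = 0.03561 × 62.36 × 578.15 / 8.66 = 148.3 torr

148 torr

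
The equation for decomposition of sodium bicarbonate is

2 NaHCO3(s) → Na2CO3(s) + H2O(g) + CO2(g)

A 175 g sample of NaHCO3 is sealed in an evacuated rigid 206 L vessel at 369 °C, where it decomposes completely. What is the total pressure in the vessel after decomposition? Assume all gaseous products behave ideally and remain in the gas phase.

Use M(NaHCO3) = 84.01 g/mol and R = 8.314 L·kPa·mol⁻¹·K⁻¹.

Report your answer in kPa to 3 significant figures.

54.0 kPa

n(NaHCO3) = 175 / 84.01 = 2.083 mol
n(gas produced) = (2/2) × 2.083 = 2.083 mol
P = nRT/V = 2.083 × 8.314 × 642.15 / 206 = 53.98 kPa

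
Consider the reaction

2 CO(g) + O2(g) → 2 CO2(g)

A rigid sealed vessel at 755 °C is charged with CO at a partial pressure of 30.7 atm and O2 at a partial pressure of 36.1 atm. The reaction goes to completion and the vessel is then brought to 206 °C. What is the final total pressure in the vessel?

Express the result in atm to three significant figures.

24.0 atm

With V and T fixed, P_i ∝ n_i, so the mole ratios apply directly to partial pressures at 755 °C.
P(O2) required for 30.7 atm of CO = (1/2) × 30.7 = 15.35 atm; available 36.1 atm, so CO is limiting.
P(O2) remaining = 36.1 − (1/2) × 30.7 = 20.75 atm
P(gaseous products) = (2)/2 × 30.7 = 30.70 atm
P_total at 755 °C = 20.75 + 30.70 = 51.45 atm
Scaling to 206 °C: P = 51.45 × 479.15/1028.15 = 23.98 atm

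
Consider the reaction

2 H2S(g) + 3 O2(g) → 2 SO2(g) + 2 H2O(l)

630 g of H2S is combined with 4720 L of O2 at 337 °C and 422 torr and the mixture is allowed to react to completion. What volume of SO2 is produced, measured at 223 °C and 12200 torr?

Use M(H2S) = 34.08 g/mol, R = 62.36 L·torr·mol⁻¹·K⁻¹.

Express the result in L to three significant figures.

46.9 L

n(H2S) = 630 / 34.08 = 18.49 mol
n(O2) = PV/RT = (422 × 4720) / (62.36 × 610.15) = 52.35 mol
For 18.49 mol H2S, stoichiometry requires (3/2) × 18.49 = 27.73 mol O2; 52.35 mol is available, so H2S is limiting.
n(SO2) = (2/2) × 18.49 = 18.49 mol
V(SO2) = nRT/P = 18.49 × 62.36 × 496.15 / 12200 = 46.89 L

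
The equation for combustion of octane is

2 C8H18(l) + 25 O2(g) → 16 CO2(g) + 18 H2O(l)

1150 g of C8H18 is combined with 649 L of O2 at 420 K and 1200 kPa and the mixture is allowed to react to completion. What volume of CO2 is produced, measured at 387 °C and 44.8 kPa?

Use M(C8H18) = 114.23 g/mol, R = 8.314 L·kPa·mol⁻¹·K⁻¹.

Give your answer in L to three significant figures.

n(C8H18) = 1150 / 114.23 = 10.07 mol
n(O2) = PV/RT = (1200 × 649) / (8.314 × 420) = 223.0 mol
For 10.07 mol C8H18, stoichiometry requires (25/2) × 10.07 = 125.9 mol O2; 223.0 mol is available, so C8H18 is limiting.
n(CO2) = (16/2) × 10.07 = 80.56 mol
V(CO2) = nRT/P = 80.56 × 8.314 × 660.15 / 44.8 = 9869 L

9870 L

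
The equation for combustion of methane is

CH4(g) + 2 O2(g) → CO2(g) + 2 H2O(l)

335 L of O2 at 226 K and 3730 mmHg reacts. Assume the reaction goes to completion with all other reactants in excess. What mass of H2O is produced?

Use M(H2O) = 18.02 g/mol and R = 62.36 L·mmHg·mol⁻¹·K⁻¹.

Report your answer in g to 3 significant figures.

1600 g

n(O2) = PV/RT = (3730 × 335) / (62.36 × 226) = 88.66 mol
n(H2O) = (2/2) × 88.66 = 88.66 mol
m(H2O) = 88.66 × 18.02 = 1598 g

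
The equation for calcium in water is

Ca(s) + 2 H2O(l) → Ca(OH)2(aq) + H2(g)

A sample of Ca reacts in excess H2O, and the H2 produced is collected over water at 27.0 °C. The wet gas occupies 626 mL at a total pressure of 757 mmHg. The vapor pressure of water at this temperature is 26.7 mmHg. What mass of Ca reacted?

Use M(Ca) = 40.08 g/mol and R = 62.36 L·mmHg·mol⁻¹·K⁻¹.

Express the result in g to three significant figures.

0.979 g

P(H2) = 757 − 26.7 = 730.3 mmHg
n(H2) = PV/RT = (730.3 × 0.6260) / (62.36 × 300.15) = 0.02442 mol
n(Ca) = (1/1) × 0.02442 = 0.02442 mol
m(Ca) = 0.02442 × 40.08 = 0.9788 g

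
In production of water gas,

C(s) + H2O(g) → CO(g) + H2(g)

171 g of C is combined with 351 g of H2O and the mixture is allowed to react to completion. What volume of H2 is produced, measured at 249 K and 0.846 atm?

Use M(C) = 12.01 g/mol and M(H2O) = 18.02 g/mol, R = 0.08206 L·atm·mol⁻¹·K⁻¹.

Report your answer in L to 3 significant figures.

n(C) = 171 / 12.01 = 14.24 mol
n(H2O) = 351 / 18.02 = 19.48 mol
For 14.24 mol C, stoichiometry requires (1/1) × 14.24 = 14.24 mol H2O; 19.48 mol is available, so C is limiting.
n(H2) = (1/1) × 14.24 = 14.24 mol
V(H2) = nRT/P = 14.24 × 0.08206 × 249 / 0.846 = 343.9 L

344 L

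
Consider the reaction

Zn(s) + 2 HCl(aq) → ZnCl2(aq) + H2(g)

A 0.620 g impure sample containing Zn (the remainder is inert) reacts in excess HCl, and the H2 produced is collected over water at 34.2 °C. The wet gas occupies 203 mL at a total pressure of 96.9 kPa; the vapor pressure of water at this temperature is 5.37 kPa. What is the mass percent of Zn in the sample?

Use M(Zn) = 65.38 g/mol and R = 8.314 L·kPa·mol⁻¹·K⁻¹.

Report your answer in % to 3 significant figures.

P(H2) = 96.9 − 5.37 = 91.53 kPa
n(H2) = PV/RT = (91.53 × 0.2030) / (8.314 × 307.35) = 0.007271 mol
n(Zn) = (1/1) × 0.007271 = 0.007271 mol
m(Zn) = 0.007271 × 65.38 = 0.4754 g
%Zn = 0.4754 / 0.620 × 100 = 76.68%

76.7 %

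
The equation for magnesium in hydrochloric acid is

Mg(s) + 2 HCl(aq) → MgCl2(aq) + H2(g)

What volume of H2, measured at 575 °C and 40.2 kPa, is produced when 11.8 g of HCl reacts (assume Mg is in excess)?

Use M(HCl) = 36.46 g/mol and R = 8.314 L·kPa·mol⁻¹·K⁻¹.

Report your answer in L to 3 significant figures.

28.4 L

n(HCl) = 11.80 / 36.46 = 0.3236 mol
n(H2) = (1/2) × 0.3236 = 0.1618 mol
V = nRT/P = 0.1618 × 8.314 × 848.15 / 40.2 = 28.38 L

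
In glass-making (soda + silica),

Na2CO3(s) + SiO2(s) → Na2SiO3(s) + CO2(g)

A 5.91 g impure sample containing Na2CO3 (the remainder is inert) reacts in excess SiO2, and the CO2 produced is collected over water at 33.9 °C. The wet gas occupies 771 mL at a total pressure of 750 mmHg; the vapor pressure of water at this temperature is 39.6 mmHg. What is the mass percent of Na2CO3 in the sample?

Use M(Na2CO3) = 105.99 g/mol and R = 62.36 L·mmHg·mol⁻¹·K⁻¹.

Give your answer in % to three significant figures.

51.3 %

P(CO2) = 750 − 39.6 = 710.4 mmHg
n(CO2) = PV/RT = (710.4 × 0.7710) / (62.36 × 307.05) = 0.02861 mol
n(Na2CO3) = (1/1) × 0.02861 = 0.02861 mol
m(Na2CO3) = 0.02861 × 105.99 = 3.032 g
%Na2CO3 = 3.032 / 5.91 × 100 = 51.30%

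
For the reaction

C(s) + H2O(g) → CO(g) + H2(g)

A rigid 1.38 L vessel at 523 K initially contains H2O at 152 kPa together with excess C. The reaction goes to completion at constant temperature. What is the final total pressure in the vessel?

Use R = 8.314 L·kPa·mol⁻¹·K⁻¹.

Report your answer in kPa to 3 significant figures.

Rigid vessel, constant T ⇒ P scales with total gas moles (1 → 2).
P_final = (2/1) × 152 = 304.0 kPa

304 kPa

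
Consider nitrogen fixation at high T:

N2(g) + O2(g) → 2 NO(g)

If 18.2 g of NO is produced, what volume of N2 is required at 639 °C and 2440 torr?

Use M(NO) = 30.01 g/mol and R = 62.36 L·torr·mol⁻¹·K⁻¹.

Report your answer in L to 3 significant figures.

n(NO) = 18.20 / 30.01 = 0.6065 mol
n(N2) = (1/2) × 0.6065 = 0.3033 mol
V = nRT/P = 0.3033 × 62.36 × 912.15 / 2440 = 7.071 L

7.07 L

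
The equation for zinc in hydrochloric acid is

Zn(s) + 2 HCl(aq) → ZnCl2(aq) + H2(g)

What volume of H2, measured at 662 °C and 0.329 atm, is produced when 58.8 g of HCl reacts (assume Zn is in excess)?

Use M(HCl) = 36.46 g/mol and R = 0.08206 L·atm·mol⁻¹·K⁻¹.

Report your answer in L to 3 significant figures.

n(HCl) = 58.80 / 36.46 = 1.613 mol
n(H2) = (1/2) × 1.613 = 0.8065 mol
V = nRT/P = 0.8065 × 0.08206 × 935.15 / 0.329 = 188.1 L

188 L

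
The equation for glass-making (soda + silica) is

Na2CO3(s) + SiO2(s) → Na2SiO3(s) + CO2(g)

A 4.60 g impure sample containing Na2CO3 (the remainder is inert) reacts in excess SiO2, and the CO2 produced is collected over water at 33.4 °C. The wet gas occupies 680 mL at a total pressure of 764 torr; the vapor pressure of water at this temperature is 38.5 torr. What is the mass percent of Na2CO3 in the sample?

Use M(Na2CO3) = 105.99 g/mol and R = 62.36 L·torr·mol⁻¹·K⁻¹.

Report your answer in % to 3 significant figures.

P(CO2) = 764 − 38.5 = 725.5 torr
n(CO2) = PV/RT = (725.5 × 0.6800) / (62.36 × 306.55) = 0.02581 mol
n(Na2CO3) = (1/1) × 0.02581 = 0.02581 mol
m(Na2CO3) = 0.02581 × 105.99 = 2.736 g
%Na2CO3 = 2.736 / 4.60 × 100 = 59.48%

59.5 %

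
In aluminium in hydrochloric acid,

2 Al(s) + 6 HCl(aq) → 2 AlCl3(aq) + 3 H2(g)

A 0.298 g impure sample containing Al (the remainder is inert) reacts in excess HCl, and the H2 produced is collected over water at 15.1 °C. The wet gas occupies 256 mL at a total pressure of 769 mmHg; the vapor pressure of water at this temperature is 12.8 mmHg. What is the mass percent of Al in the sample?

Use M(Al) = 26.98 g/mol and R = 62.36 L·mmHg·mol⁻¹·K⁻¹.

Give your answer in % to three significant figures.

65.0 %

P(H2) = 769 − 12.8 = 756.2 mmHg
n(H2) = PV/RT = (756.2 × 0.2560) / (62.36 × 288.25) = 0.01077 mol
n(Al) = (2/3) × 0.01077 = 0.007180 mol
m(Al) = 0.007180 × 26.98 = 0.1937 g
%Al = 0.1937 / 0.298 × 100 = 65.00%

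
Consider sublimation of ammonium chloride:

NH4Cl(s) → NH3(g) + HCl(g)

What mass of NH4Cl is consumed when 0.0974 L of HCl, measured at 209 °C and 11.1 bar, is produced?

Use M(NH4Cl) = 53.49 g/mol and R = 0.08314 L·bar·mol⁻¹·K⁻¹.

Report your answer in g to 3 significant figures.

n(HCl) = PV/RT = (11.1 × 0.0974) / (0.08314 × 482.15) = 0.02697 mol
n(NH4Cl) = (1/1) × 0.02697 = 0.02697 mol
m(NH4Cl) = 0.02697 × 53.49 = 1.443 g

1.44 g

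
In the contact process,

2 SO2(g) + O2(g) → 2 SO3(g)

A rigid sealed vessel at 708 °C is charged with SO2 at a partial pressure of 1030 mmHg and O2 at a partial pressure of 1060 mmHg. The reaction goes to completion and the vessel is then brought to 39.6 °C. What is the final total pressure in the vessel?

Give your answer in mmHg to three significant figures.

502 mmHg

Because the vessel is rigid and T is held at 708 °C, work the stoichiometry in partial pressures (P_i = n_iRT/V).
P(O2) required for 1030 mmHg of SO2 = (1/2) × 1030 = 515.0 mmHg; available 1060 mmHg, so SO2 is limiting.
P(O2) remaining = 1060 − (1/2) × 1030 = 545.0 mmHg
P(gaseous products) = (2)/2 × 1030 = 1030 mmHg
P_total at 708 °C = 545.0 + 1030 = 1575 mmHg
Scaling to 39.6 °C: P = 1575 × 312.75/981.15 = 502.0 mmHg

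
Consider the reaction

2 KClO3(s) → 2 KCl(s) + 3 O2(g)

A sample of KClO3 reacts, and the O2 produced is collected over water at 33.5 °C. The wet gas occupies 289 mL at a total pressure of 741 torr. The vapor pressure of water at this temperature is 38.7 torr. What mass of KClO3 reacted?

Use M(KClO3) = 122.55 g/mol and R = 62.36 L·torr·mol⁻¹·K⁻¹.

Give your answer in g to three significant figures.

P(O2) = 741 − 38.7 = 702.3 torr
n(O2) = PV/RT = (702.3 × 0.2890) / (62.36 × 306.65) = 0.01061 mol
n(KClO3) = (2/3) × 0.01061 = 0.007073 mol
m(KClO3) = 0.007073 × 122.55 = 0.8668 g

0.867 g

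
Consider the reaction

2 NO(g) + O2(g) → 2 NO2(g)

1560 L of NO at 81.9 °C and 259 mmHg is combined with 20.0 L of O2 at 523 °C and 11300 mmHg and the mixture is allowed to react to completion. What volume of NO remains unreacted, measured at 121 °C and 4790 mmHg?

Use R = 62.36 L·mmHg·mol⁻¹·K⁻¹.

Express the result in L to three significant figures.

46.9 L

n(NO) = PV/RT = (259 × 1560) / (62.36 × 355.05) = 18.25 mol
n(O2) = PV/RT = (11300 × 20.0) / (62.36 × 796.15) = 4.552 mol
For 18.25 mol NO, stoichiometry requires (1/2) × 18.25 = 9.125 mol O2; 4.552 mol is available, so O2 is limiting.
n(NO) consumed = (2/1) × 4.552 = 9.104 mol; remaining = 18.25 − 9.104 = 9.146 mol
V(NO) = nRT/P = 9.146 × 62.36 × 394.15 / 4790 = 46.93 L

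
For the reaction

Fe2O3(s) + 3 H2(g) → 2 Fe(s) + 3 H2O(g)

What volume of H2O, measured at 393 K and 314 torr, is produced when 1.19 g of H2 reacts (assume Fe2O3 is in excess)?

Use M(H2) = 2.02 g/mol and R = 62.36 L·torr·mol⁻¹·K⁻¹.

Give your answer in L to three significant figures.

46.0 L

n(H2) = 1.190 / 2.02 = 0.5891 mol
n(H2O) = (3/3) × 0.5891 = 0.5891 mol
V = nRT/P = 0.5891 × 62.36 × 393 / 314 = 45.98 L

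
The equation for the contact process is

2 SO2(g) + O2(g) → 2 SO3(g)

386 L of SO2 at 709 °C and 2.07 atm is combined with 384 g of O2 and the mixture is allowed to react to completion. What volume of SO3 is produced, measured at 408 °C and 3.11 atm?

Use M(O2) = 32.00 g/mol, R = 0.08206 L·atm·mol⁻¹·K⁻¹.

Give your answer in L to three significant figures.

n(SO2) = PV/RT = (2.07 × 386) / (0.08206 × 982.15) = 9.914 mol
n(O2) = 384 / 32.00 = 12.00 mol
For 9.914 mol SO2, stoichiometry requires (1/2) × 9.914 = 4.957 mol O2; 12.00 mol is available, so SO2 is limiting.
n(SO3) = (2/2) × 9.914 = 9.914 mol
V(SO3) = nRT/P = 9.914 × 0.08206 × 681.15 / 3.11 = 178.2 L

178 L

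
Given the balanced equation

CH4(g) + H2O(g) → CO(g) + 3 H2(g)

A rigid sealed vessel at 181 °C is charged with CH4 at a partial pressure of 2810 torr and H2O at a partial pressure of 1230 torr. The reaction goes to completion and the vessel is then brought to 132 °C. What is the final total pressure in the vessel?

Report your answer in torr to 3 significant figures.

5800 torr

Because the vessel is rigid and T is held at 181 °C, work the stoichiometry in partial pressures (P_i = n_iRT/V).
P(H2O) required for 2810 torr of CH4 = (1/1) × 2810 = 2810 torr; available 1230 torr, so H2O is limiting.
P(CH4) remaining = 2810 − (1/1) × 1230 = 1580 torr
P(gaseous products) = (1+3)/1 × 1230 = 4920 torr
P_total at 181 °C = 1580 + 4920 = 6500 torr
Scaling to 132 °C: P = 6500 × 405.15/454.15 = 5799 torr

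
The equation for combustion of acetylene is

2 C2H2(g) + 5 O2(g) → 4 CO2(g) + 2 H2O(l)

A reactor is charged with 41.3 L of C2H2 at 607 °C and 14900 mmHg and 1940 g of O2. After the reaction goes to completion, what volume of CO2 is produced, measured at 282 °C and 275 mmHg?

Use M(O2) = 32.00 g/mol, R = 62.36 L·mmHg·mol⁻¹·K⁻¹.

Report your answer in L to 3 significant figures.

n(C2H2) = PV/RT = (14900 × 41.3) / (62.36 × 880.15) = 11.21 mol
n(O2) = 1940 / 32.00 = 60.62 mol
For 11.21 mol C2H2, stoichiometry requires (5/2) × 11.21 = 28.03 mol O2; 60.62 mol is available, so C2H2 is limiting.
n(CO2) = (4/2) × 11.21 = 22.42 mol
V(CO2) = nRT/P = 22.42 × 62.36 × 555.15 / 275 = 2822 L

2820 L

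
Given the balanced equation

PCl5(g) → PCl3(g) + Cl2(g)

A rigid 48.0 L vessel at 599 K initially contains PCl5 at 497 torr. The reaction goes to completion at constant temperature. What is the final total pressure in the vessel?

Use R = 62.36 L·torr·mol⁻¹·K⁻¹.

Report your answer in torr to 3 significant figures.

At constant T and V, P ∝ n(gas): 1 mol gas → 2 mol gas.
P_final = (2/1) × 497 = 994.0 torr

994 torr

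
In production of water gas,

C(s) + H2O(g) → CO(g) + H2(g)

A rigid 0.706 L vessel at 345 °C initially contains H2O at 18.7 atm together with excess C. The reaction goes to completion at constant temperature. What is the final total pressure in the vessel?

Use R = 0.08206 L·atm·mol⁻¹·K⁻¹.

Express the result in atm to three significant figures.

37.4 atm

At constant T and V, P ∝ n(gas): 1 mol gas → 2 mol gas.
P_final = (2/1) × 18.7 = 37.40 atm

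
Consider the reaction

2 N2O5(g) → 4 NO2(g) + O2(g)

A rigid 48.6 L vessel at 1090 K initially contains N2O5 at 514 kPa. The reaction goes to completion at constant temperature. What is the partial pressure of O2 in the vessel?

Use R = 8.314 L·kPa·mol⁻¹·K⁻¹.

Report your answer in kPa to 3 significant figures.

n(N2O5)₀ = PV/RT = (514 × 48.6) / (8.314 × 1090) = 2.757 mol
n(O2) = (1/2) × 2.757 = 1.379 mol
P(O2) = nRT/V = 1.379 × 8.314 × 1090 / 48.6 = 257.1 kPa

257 kPa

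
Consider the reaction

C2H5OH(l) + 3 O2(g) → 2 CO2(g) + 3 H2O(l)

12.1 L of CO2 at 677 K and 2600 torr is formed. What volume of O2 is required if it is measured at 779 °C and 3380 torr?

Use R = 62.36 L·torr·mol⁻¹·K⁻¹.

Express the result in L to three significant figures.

n(CO2) = PV/RT = (2600 × 12.1) / (62.36 × 677) = 0.7452 mol
n(O2) = (3/2) × 0.7452 = 1.118 mol
V = nRT/P = 1.118 × 62.36 × 1052.15 / 3380 = 21.70 L

21.7 L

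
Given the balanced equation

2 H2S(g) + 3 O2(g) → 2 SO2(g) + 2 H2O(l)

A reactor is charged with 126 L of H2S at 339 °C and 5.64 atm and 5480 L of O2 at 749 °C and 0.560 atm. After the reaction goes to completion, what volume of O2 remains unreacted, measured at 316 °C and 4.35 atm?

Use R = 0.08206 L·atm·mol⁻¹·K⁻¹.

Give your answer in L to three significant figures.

n(H2S) = PV/RT = (5.64 × 126) / (0.08206 × 612.15) = 14.15 mol
n(O2) = PV/RT = (0.560 × 5480) / (0.08206 × 1022.15) = 36.59 mol
For 14.15 mol H2S, stoichiometry requires (3/2) × 14.15 = 21.23 mol O2; 36.59 mol is available, so H2S is limiting.
n(O2) consumed = (3/2) × 14.15 = 21.23 mol; remaining = 36.59 − 21.23 = 15.36 mol
V(O2) = nRT/P = 15.36 × 0.08206 × 589.15 / 4.35 = 170.7 L

171 L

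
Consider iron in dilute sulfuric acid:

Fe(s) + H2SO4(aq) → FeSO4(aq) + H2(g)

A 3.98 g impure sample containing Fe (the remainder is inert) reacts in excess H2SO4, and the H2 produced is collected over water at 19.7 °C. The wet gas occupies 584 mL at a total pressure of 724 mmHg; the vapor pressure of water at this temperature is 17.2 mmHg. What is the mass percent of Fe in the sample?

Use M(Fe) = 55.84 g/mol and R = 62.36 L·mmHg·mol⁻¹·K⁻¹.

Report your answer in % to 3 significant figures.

P(H2) = 724 − 17.2 = 706.8 mmHg
n(H2) = PV/RT = (706.8 × 0.5840) / (62.36 × 292.85) = 0.02260 mol
n(Fe) = (1/1) × 0.02260 = 0.02260 mol
m(Fe) = 0.02260 × 55.84 = 1.262 g
%Fe = 1.262 / 3.98 × 100 = 31.71%

31.7 %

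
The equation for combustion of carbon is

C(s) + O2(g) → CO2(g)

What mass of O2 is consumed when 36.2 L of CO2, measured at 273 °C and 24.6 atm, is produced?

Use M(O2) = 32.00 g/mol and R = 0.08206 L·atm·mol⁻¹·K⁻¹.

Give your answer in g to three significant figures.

n(CO2) = PV/RT = (24.6 × 36.2) / (0.08206 × 546.15) = 19.87 mol
n(O2) = (1/1) × 19.87 = 19.87 mol
m(O2) = 19.87 × 32.00 = 635.8 g

636 g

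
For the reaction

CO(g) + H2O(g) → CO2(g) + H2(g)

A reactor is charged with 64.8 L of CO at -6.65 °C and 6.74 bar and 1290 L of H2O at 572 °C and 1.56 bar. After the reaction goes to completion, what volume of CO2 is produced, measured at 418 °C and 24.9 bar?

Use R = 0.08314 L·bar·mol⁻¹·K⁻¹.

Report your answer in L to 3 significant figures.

45.5 L

n(CO) = PV/RT = (6.74 × 64.8) / (0.08314 × 266.5) = 19.71 mol
n(H2O) = PV/RT = (1.56 × 1290) / (0.08314 × 845.15) = 28.64 mol
For 19.71 mol CO, stoichiometry requires (1/1) × 19.71 = 19.71 mol H2O; 28.64 mol is available, so CO is limiting.
n(CO2) = (1/1) × 19.71 = 19.71 mol
V(CO2) = nRT/P = 19.71 × 0.08314 × 691.15 / 24.9 = 45.49 L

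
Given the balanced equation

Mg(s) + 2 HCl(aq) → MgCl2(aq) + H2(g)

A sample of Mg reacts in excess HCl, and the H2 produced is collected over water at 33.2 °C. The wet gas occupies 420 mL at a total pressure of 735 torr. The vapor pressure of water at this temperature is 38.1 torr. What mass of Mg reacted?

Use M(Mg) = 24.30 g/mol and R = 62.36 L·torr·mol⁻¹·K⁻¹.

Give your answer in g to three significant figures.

0.372 g

P(H2) = 735 − 38.1 = 696.9 torr
n(H2) = PV/RT = (696.9 × 0.4200) / (62.36 × 306.35) = 0.01532 mol
n(Mg) = (1/1) × 0.01532 = 0.01532 mol
m(Mg) = 0.01532 × 24.30 = 0.3723 g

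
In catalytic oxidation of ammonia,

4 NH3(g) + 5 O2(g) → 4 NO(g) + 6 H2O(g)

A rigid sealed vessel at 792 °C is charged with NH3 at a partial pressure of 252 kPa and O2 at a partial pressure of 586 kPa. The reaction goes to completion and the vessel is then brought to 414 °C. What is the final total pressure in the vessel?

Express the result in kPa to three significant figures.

With V and T fixed, P_i ∝ n_i, so the mole ratios apply directly to partial pressures at 792 °C.
P(O2) required for 252 kPa of NH3 = (5/4) × 252 = 315.0 kPa; available 586 kPa, so NH3 is limiting.
P(O2) remaining = 586 − (5/4) × 252 = 271.0 kPa
P(gaseous products) = (4+6)/4 × 252 = 630.0 kPa
P_total at 792 °C = 271.0 + 630.0 = 901.0 kPa
Scaling to 414 °C: P = 901.0 × 687.15/1065.15 = 581.3 kPa

581 kPa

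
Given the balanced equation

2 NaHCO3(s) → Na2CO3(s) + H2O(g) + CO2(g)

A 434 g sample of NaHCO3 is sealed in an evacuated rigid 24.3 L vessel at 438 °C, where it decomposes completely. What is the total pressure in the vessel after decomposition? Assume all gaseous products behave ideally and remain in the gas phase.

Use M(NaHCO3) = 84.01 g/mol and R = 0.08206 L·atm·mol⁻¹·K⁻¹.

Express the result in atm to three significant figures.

n(NaHCO3) = 434 / 84.01 = 5.166 mol
n(gas produced) = (2/2) × 5.166 = 5.166 mol
P = nRT/V = 5.166 × 0.08206 × 711.15 / 24.3 = 12.41 atm

12.4 atm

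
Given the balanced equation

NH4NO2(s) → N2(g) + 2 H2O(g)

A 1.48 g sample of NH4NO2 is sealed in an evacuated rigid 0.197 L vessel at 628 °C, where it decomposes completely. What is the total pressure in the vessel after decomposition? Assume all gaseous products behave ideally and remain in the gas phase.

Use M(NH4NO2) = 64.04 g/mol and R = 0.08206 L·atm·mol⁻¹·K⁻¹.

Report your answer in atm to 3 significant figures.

26.0 atm

n(NH4NO2) = 1.48 / 64.04 = 0.02311 mol
n(gas produced) = (3/1) × 0.02311 = 0.06933 mol
P = nRT/V = 0.06933 × 0.08206 × 901.15 / 0.197 = 26.02 atm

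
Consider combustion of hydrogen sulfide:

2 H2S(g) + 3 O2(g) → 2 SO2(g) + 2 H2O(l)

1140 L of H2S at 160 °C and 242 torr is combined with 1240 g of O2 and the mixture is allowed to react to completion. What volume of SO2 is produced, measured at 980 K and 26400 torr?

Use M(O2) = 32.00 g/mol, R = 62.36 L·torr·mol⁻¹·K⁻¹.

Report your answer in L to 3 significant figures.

23.6 L

n(H2S) = PV/RT = (242 × 1140) / (62.36 × 433.15) = 10.21 mol
n(O2) = 1240 / 32.00 = 38.75 mol
For 10.21 mol H2S, stoichiometry requires (3/2) × 10.21 = 15.32 mol O2; 38.75 mol is available, so H2S is limiting.
n(SO2) = (2/2) × 10.21 = 10.21 mol
V(SO2) = nRT/P = 10.21 × 62.36 × 980 / 26400 = 23.63 L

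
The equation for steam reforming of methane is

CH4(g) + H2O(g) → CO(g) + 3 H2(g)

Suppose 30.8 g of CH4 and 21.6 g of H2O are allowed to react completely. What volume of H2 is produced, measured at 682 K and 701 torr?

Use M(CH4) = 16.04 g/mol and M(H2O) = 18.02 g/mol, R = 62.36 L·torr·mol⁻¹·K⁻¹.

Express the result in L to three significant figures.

n(CH4) = 30.8 / 16.04 = 1.920 mol
n(H2O) = 21.6 / 18.02 = 1.199 mol
For 1.920 mol CH4, stoichiometry requires (1/1) × 1.920 = 1.920 mol H2O; 1.199 mol is available, so H2O is limiting.
n(H2) = (3/1) × 1.199 = 3.597 mol
V(H2) = nRT/P = 3.597 × 62.36 × 682 / 701 = 218.2 L

218 L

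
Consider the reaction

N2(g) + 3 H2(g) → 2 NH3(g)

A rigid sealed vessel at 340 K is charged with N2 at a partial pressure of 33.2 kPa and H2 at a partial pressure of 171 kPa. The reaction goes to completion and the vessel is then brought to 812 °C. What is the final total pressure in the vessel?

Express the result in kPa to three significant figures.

At constant V, partial pressures at 340 K are proportional to moles, so apply stoichiometry directly to pressures.
P(H2) required for 33.2 kPa of N2 = (3/1) × 33.2 = 99.60 kPa; available 171 kPa, so N2 is limiting.
P(H2) remaining = 171 − (3/1) × 33.2 = 71.40 kPa
P(gaseous products) = (2)/1 × 33.2 = 66.40 kPa
P_total at 340 K = 71.40 + 66.40 = 137.8 kPa
Scaling to 812 °C: P = 137.8 × 1085.15/340 = 439.8 kPa

440 kPa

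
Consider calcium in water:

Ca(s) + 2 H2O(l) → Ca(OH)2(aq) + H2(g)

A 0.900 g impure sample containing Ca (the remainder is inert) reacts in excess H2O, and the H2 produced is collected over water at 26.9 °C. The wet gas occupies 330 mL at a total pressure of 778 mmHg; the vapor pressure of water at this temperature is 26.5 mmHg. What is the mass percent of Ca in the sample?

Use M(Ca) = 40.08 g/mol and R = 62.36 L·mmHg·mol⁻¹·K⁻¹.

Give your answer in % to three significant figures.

P(H2) = 778 − 26.5 = 751.5 mmHg
n(H2) = PV/RT = (751.5 × 0.3300) / (62.36 × 300.05) = 0.01325 mol
n(Ca) = (1/1) × 0.01325 = 0.01325 mol
m(Ca) = 0.01325 × 40.08 = 0.5311 g
%Ca = 0.5311 / 0.900 × 100 = 59.01%

59.0 %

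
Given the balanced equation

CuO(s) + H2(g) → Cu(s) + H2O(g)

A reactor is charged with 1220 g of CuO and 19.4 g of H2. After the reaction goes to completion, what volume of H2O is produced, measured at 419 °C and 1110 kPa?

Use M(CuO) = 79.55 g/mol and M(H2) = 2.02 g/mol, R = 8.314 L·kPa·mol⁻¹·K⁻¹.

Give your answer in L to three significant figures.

49.8 L

n(CuO) = 1220 / 79.55 = 15.34 mol
n(H2) = 19.4 / 2.02 = 9.604 mol
For 15.34 mol CuO, stoichiometry requires (1/1) × 15.34 = 15.34 mol H2; 9.604 mol is available, so H2 is limiting.
n(H2O) = (1/1) × 9.604 = 9.604 mol
V(H2O) = nRT/P = 9.604 × 8.314 × 692.15 / 1110 = 49.79 L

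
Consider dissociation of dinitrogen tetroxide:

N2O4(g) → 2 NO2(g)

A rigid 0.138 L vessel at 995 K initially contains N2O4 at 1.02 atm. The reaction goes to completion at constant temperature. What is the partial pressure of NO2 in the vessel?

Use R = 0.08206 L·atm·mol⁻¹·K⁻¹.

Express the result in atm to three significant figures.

2.04 atm

n(N2O4)₀ = PV/RT = (1.02 × 0.138) / (0.08206 × 995) = 0.001724 mol
n(NO2) = (2/1) × 0.001724 = 0.003448 mol
P(NO2) = nRT/V = 0.003448 × 0.08206 × 995 / 0.138 = 2.040 atm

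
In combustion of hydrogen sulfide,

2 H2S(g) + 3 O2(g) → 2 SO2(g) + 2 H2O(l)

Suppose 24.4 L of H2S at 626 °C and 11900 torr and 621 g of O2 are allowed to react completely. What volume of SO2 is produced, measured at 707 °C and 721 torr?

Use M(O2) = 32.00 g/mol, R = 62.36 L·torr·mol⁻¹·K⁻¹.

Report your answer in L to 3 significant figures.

n(H2S) = PV/RT = (11900 × 24.4) / (62.36 × 899.15) = 5.178 mol
n(O2) = 621 / 32.00 = 19.41 mol
For 5.178 mol H2S, stoichiometry requires (3/2) × 5.178 = 7.767 mol O2; 19.41 mol is available, so H2S is limiting.
n(SO2) = (2/2) × 5.178 = 5.178 mol
V(SO2) = nRT/P = 5.178 × 62.36 × 980.15 / 721 = 439.0 L

439 L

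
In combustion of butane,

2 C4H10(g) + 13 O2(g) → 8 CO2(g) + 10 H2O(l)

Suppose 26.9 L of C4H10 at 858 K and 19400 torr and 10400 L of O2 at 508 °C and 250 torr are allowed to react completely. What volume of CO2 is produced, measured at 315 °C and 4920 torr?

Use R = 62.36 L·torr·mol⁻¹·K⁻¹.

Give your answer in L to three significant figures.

n(C4H10) = PV/RT = (19400 × 26.9) / (62.36 × 858) = 9.754 mol
n(O2) = PV/RT = (250 × 10400) / (62.36 × 781.15) = 53.37 mol
For 9.754 mol C4H10, stoichiometry requires (13/2) × 9.754 = 63.40 mol O2; 53.37 mol is available, so O2 is limiting.
n(CO2) = (8/13) × 53.37 = 32.84 mol
V(CO2) = nRT/P = 32.84 × 62.36 × 588.15 / 4920 = 244.8 L

245 L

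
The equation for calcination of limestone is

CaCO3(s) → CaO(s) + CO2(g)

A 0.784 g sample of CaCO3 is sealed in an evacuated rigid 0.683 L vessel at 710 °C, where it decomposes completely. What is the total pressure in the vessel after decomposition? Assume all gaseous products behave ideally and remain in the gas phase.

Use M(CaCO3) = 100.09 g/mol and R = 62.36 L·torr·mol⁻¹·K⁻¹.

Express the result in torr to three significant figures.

n(CaCO3) = 0.784 / 100.09 = 0.007833 mol
n(gas produced) = (1/1) × 0.007833 = 0.007833 mol
P = nRT/V = 0.007833 × 62.36 × 983.15 / 0.683 = 703.1 torr

703 torr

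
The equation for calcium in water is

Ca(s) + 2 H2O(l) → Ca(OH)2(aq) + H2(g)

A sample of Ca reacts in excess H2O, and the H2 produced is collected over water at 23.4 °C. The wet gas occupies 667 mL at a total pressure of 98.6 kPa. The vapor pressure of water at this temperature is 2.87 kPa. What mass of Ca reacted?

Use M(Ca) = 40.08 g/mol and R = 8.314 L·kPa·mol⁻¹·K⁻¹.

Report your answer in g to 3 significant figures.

1.04 g

P(H2) = 98.6 − 2.87 = 95.73 kPa
n(H2) = PV/RT = (95.73 × 0.6670) / (8.314 × 296.55) = 0.02590 mol
n(Ca) = (1/1) × 0.02590 = 0.02590 mol
m(Ca) = 0.02590 × 40.08 = 1.038 g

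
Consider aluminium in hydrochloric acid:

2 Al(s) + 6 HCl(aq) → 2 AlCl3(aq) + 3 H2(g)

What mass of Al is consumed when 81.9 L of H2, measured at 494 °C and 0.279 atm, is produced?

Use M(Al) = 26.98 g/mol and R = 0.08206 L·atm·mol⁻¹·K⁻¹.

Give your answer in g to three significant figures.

6.53 g

n(H2) = PV/RT = (0.279 × 81.9) / (0.08206 × 767.15) = 0.3630 mol
n(Al) = (2/3) × 0.3630 = 0.2420 mol
m(Al) = 0.2420 × 26.98 = 6.529 g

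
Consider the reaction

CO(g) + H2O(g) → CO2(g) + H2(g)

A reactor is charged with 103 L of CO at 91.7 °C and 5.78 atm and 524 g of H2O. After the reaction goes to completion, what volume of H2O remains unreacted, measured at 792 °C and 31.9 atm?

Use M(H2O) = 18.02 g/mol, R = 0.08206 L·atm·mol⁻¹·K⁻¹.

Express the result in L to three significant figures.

n(CO) = PV/RT = (5.78 × 103) / (0.08206 × 364.85) = 19.88 mol
n(H2O) = 524 / 18.02 = 29.08 mol
For 19.88 mol CO, stoichiometry requires (1/1) × 19.88 = 19.88 mol H2O; 29.08 mol is available, so CO is limiting.
n(H2O) consumed = (1/1) × 19.88 = 19.88 mol; remaining = 29.08 − 19.88 = 9.200 mol
V(H2O) = nRT/P = 9.200 × 0.08206 × 1065.15 / 31.9 = 25.21 L

25.2 L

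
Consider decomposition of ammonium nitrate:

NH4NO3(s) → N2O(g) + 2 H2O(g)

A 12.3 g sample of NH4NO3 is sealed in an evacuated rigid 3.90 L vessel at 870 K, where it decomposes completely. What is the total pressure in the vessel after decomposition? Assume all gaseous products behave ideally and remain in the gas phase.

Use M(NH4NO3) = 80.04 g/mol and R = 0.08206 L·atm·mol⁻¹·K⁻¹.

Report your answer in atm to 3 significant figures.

8.44 atm

n(NH4NO3) = 12.3 / 80.04 = 0.1537 mol
n(gas produced) = (3/1) × 0.1537 = 0.4611 mol
P = nRT/V = 0.4611 × 0.08206 × 870 / 3.90 = 8.441 atm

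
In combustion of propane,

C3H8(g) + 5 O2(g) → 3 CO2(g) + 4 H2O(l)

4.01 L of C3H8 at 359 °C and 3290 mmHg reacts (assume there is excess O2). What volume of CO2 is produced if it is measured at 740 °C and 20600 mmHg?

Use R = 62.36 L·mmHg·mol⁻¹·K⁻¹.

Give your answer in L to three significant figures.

n(C3H8) = PV/RT = (3290 × 4.01) / (62.36 × 632.15) = 0.3347 mol
n(CO2) = (3/1) × 0.3347 = 1.004 mol
V = nRT/P = 1.004 × 62.36 × 1013.15 / 20600 = 3.079 L

3.08 L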